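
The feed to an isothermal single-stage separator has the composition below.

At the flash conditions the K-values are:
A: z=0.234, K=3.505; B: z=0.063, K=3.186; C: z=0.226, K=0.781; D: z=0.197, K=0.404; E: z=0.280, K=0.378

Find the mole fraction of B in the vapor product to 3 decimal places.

y_B = 0.120

Rachford–Rice: g(ψ) = Σ zᵢ(Kᵢ−1)/(1+ψ(Kᵢ−1)) = 0.
Check two-phase: ΣzᵢKᵢ = 1.383 > 1 and Σzᵢ/Kᵢ = 1.604 > 1, so g(0) = 0.383 > 0 and g(1) = -0.604 < 0.
Newton–Raphson from ψ = 0.5:
  ψ = 0.500: g = -0.1496, g' = -0.742 → ψ = 0.298
  ψ = 0.298: g = 0.0092, g' = -0.870 → ψ = 0.309
Converged at ψ = 0.309.
Compositions from xᵢ = zᵢ/(1+ψ(Kᵢ−1)), yᵢ = Kᵢxᵢ:
  A: x = 0.132, y = 0.462
  B: x = 0.038, y = 0.120
  C: x = 0.242, y = 0.189
  D: x = 0.241, y = 0.098
  E: x = 0.347, y = 0.131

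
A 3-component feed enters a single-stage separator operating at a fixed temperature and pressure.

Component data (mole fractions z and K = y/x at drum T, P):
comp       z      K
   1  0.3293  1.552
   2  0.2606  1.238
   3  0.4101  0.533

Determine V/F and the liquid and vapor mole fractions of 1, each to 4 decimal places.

Rachford–Rice: g(V/F) = Σ zᵢ(Kᵢ−1)/(1+V/F(Kᵢ−1)) = 0.
Feasibility: ΣzᵢKᵢ = 1.0523, Σzᵢ/Kᵢ = 1.1921 — both > 1, two phases present.
Newton–Raphson from V/F = 0.5:
  V/F = 0.5000: g = -0.05198, g' = -0.2256 → V/F = 0.2697
  V/F = 0.2697: g = -0.00260, g' = -0.2061 → V/F = 0.2570
Converged at V/F = 0.2570.
Compositions from xᵢ = zᵢ/(1+V/F(Kᵢ−1)), yᵢ = Kᵢxᵢ:
  1: x = 0.2884, y = 0.4476
  2: x = 0.2456, y = 0.3040
  3: x = 0.4660, y = 0.2484

V/F = 0.2570, x_1 = 0.2884, y_1 = 0.4476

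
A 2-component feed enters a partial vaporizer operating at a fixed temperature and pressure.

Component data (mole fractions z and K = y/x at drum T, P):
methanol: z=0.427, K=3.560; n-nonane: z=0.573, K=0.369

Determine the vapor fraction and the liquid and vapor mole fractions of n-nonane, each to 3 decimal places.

Binary case is linear: z₁(K₁−1)(1+ψ(K₂−1)) + z₂(K₂−1)(1+ψ(K₁−1)) = 0
⇒ ψ = [z₁(K₁−1)+z₂(K₂−1)] / [−(K₁−1)(K₂−1)] = 0.7316/1.6154 = 0.453
Compositions from xᵢ = zᵢ/(1+ψ(Kᵢ−1)), yᵢ = Kᵢxᵢ:
  methanol: x = 0.198, y = 0.704
  n-nonane: x = 0.802, y = 0.296

ψ = 0.453, x_n-nonane = 0.802, y_n-nonane = 0.296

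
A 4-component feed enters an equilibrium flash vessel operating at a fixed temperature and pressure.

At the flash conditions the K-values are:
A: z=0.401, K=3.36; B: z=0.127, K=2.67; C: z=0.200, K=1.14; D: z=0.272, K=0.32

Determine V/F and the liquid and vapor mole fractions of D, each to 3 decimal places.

V/F = 0.839, x_D = 0.634, y_D = 0.203

Material balance + equilibrium reduce to Σ zᵢ(Kᵢ−1)/(1+V/F(Kᵢ−1)) = 0.
g(0) = ΣzᵢKᵢ − 1 = 1.001 and g(1) = 1 − Σzᵢ/Kᵢ = -0.192, so a root lies in (0, 1).
Newton iteration, V/F⁰ = 0.46:
  V/F = 0.460: g = 0.3309, g' = -0.897 → V/F = 0.829
  V/F = 0.829: g = 0.0101, g' = -0.982 → V/F = 0.839
Converged at V/F = 0.839.
Compositions from xᵢ = zᵢ/(1+V/F(Kᵢ−1)), yᵢ = Kᵢxᵢ:
  A: x = 0.135, y = 0.452
  B: x = 0.053, y = 0.141
  C: x = 0.179, y = 0.204
  D: x = 0.634, y = 0.203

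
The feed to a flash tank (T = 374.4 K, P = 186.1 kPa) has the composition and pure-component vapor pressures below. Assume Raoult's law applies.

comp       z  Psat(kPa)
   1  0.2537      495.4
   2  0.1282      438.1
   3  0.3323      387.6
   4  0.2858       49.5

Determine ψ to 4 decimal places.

ψ = 0.7552

Raoult's law: Kᵢ = Pᵢˢᵃᵗ/P = Pᵢˢᵃᵗ/186.1.
  K_1 = 495.4/186.1 = 2.662010, K_2 = 438.1/186.1 = 2.354111, K_3 = 387.6/186.1 = 2.082751, K_4 = 49.5/186.1 = 0.265986
Material balance + equilibrium reduce to Σ zᵢ(Kᵢ−1)/(1+ψ(Kᵢ−1)) = 0.
Feasibility: ΣzᵢKᵢ = 1.7453, Σzᵢ/Kᵢ = 1.3838 — both > 1, two phases present.
Iterate (Newton) starting at ψ = 0.38:
  ψ = 0.3800: g = 0.33704, g' = -0.8574 → ψ = 0.7731
  ψ = 0.7731: g = -0.01978, g' = -1.1288 → ψ = 0.7556
  ψ = 0.7556: g = -0.00035, g' = -1.0892 → ψ = 0.7552
Converged at ψ = 0.7552.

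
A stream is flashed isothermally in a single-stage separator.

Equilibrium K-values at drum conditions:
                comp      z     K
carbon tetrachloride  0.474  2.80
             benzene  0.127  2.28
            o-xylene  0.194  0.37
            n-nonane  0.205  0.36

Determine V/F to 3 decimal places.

Iterate (Newton) starting at V/F = 0.5:
  V/F = 0.500: g = 0.1768, g' = -0.848 → V/F = 0.708
Converged at V/F = 0.708.

V/F = 0.708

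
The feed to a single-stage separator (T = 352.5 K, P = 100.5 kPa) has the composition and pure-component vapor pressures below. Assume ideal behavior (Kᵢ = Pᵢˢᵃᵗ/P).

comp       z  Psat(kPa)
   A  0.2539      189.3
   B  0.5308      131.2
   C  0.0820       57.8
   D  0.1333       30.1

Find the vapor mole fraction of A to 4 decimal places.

y_A = 0.2813

Raoult's law: Kᵢ = Pᵢˢᵃᵗ/P = Pᵢˢᵃᵗ/100.5.
  K_A = 189.3/100.5 = 1.883582, K_B = 131.2/100.5 = 1.305473, K_C = 57.8/100.5 = 0.575124, K_D = 30.1/100.5 = 0.299502
Material balance + equilibrium reduce to Σ zᵢ(Kᵢ−1)/(1+V/F(Kᵢ−1)) = 0.
Check two-phase: ΣzᵢKᵢ = 1.2583 > 1 and Σzᵢ/Kᵢ = 1.1290 > 1, so g(0) = 0.2583 > 0 and g(1) = -0.1290 < 0.
Newton iteration, V/F⁰ = 0.5:
  V/F = 0.5000: g = 0.10831, g' = -0.3114 → V/F = 0.8478
  V/F = 0.8478: g = -0.02732, g' = -0.5288 → V/F = 0.7961
  V/F = 0.7961: g = -0.00163, g' = -0.4685 → V/F = 0.7926
Converged at V/F = 0.7926.
Compositions from xᵢ = zᵢ/(1+V/F(Kᵢ−1)), yᵢ = Kᵢxᵢ:
  A: x = 0.1493, y = 0.2813
  B: x = 0.4273, y = 0.5579
  C: x = 0.1236, y = 0.0711
  D: x = 0.2997, y = 0.0898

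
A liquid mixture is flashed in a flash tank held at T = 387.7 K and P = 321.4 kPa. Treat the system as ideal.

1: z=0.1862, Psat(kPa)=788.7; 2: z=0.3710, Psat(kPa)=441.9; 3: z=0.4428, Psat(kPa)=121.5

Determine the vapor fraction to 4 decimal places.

ψ = 0.2492

Raoult's law: Kᵢ = Pᵢˢᵃᵗ/P = Pᵢˢᵃᵗ/321.4.
  K_1 = 788.7/321.4 = 2.453951, K_2 = 441.9/321.4 = 1.374922, K_3 = 121.5/321.4 = 0.378034
Rachford–Rice: g(ψ) = Σ zᵢ(Kᵢ−1)/(1+ψ(Kᵢ−1)) = 0.
Check two-phase: ΣzᵢKᵢ = 1.1344 > 1 and Σzᵢ/Kᵢ = 1.5170 > 1, so g(0) = 0.1344 > 0 and g(1) = -0.5170 < 0.
Iterate (Newton) starting at ψ = 0.33:
  ψ = 0.3300: g = -0.03980, g' = -0.4922 → ψ = 0.2491
  ψ = 0.2491: g = 0.00004, g' = -0.4956 → ψ = 0.2492
Converged at ψ = 0.2492.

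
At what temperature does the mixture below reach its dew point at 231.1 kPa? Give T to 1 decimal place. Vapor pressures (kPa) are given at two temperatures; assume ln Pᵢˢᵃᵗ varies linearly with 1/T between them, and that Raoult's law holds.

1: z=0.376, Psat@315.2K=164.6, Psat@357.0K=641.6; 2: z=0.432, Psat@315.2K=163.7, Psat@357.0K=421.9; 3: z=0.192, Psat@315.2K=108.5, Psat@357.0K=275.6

Dew-point temperature: Σzᵢ·P/Pᵢˢᵃᵗ(T) = 1. Interpolate ln Pᵢˢᵃᵗ = aᵢ + bᵢ/T.
  T = 315.2 K: ΣzᵢP/Pᵢˢᵃᵗ = 1.5467
  T = 357.0 K: ΣzᵢP/Pᵢˢᵃᵗ = 0.5331
  T = 336.1 K: ΣzᵢP/Pᵢˢᵃᵗ = 0.8744
  T = 325.6 K: ΣzᵢP/Pᵢˢᵃᵗ = 1.1524
  T = 330.9 K: ΣzᵢP/Pᵢˢᵃᵗ = 1.0000
  T = 333.5 K: ΣzᵢP/Pᵢˢᵃᵗ = 0.9346
Interpolating between 330.9 K and 333.5 K gives T ≈ 330.9 K.

T = 330.9 K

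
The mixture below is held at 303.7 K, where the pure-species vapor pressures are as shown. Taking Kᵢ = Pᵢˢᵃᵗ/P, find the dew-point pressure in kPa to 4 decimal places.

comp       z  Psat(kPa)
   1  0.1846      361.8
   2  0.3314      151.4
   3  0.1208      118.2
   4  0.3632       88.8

Pdew = 128.0210 kPa

At the dew point ψ → 1, so Σzᵢ/Kᵢ = 1 with Kᵢ = Pᵢˢᵃᵗ/P ⇒ 1/P = Σzᵢ/Pᵢˢᵃᵗ.
1/P = 0.1846/361.8 + 0.3314/151.4 + 0.1208/118.2 + 0.3632/88.8 = 0.0078112 ⇒ P = 128.0210 kPa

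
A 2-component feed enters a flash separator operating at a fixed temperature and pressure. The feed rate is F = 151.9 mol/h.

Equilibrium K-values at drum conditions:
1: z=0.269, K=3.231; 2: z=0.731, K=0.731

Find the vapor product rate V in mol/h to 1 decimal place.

Rachford–Rice: g(V/F) = Σ zᵢ(Kᵢ−1)/(1+V/F(Kᵢ−1)) = 0.
g(0) = ΣzᵢKᵢ − 1 = 0.403 and g(1) = 1 − Σzᵢ/Kᵢ = -0.083, so a root lies in (0, 1).
Binary case is linear: z₁(K₁−1)(1+V/F(K₂−1)) + z₂(K₂−1)(1+V/F(K₁−1)) = 0
⇒ V/F = [z₁(K₁−1)+z₂(K₂−1)] / [−(K₁−1)(K₂−1)] = 0.4035/0.6001 = 0.672
Then V = V/F·F = 0.6723·151.9 = 102.1 mol/h and L = F − V = 49.8 mol/h.

V = 102.1 mol/h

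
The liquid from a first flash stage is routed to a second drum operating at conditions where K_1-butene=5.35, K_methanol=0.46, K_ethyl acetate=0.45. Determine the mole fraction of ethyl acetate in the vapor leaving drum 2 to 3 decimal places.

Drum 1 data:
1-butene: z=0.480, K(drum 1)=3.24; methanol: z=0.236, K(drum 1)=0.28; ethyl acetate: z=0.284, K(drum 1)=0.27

Drum 1:
Material balance + equilibrium reduce to Σ zᵢ(Kᵢ−1)/(1+ψ₁(Kᵢ−1)) = 0.
g(0) = ΣzᵢKᵢ − 1 = 0.698 and g(1) = 1 − Σzᵢ/Kᵢ = -1.043, so a root lies in (0, 1).
Newton iteration, ψ₁⁰ = 0.5:
  ψ₁ = 0.500: g = -0.0848, g' = -1.210 → ψ₁ = 0.430
  ψ₁ = 0.430: g = -0.0005, g' = -1.203 → ψ₁ = 0.429
Converged at ψ₁ = 0.429.
Drum-1 compositions:
  1-butene: x = 0.245, y = 0.793
  methanol: x = 0.342, y = 0.096
  ethyl acetate: x = 0.414, y = 0.112
Drum-2 feed = drum-1 liquid: z₂ = (0.2446, 0.3416, 0.4137).
Drum 2:
Let ψ₂ = V/F and solve Σ zᵢ(Kᵢ−1)/(1+ψ₂(Kᵢ−1)) = 0.
Feasibility: ΣzᵢKᵢ = 1.652, Σzᵢ/Kᵢ = 1.708 — both > 1, two phases present.
Newton iteration, ψ₂⁰ = 0.44:
  ψ₂ = 0.440: g = -0.1770, g' = -0.934 → ψ₂ = 0.251
  ψ₂ = 0.251: g = 0.0319, g' = -1.361 → ψ₂ = 0.274
  ψ₂ = 0.274: g = 0.0010, g' = -1.274 → ψ₂ = 0.275
Converged at ψ₂ = 0.275.
  1-butene: x = 0.111, y = 0.596
  methanol: x = 0.401, y = 0.185
  ethyl acetate: x = 0.487, y = 0.219

y_ethyl acetate (drum 2) = 0.219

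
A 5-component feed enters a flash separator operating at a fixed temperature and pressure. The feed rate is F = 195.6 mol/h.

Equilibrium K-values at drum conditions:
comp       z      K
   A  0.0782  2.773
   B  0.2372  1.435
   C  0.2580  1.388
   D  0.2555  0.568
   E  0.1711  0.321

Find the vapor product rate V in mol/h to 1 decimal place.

V = 58.0 mol/h

Material balance + equilibrium reduce to Σ zᵢ(Kᵢ−1)/(1+β(Kᵢ−1)) = 0.
Check two-phase: ΣzᵢKᵢ = 1.1154 > 1 and Σzᵢ/Kᵢ = 1.3622 > 1, so g(0) = 0.1154 > 0 and g(1) = -0.3622 < 0.
Newton–Raphson from β = 0.5:
  β = 0.5000: g = -0.07459, g' = -0.3850 → β = 0.3062
  β = 0.3062: g = -0.00350, g' = -0.3583 → β = 0.2965
Converged at β = 0.2965.
Then V = β·F = 0.2965·195.6 = 58.0 mol/h and L = F − V = 137.6 mol/h.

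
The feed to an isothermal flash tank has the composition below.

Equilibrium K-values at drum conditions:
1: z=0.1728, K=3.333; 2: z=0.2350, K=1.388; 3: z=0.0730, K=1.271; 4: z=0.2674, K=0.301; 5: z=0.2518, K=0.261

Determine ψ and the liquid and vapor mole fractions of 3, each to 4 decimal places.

Material balance + equilibrium reduce to Σ zᵢ(Kᵢ−1)/(1+ψ(Kᵢ−1)) = 0.
g(0) = ΣzᵢKᵢ − 1 = 0.1411 and g(1) = 1 − Σzᵢ/Kᵢ = -1.1317, so a root lies in (0, 1).
Newton iteration, ψ⁰ = 0.5:
  ψ = 0.5000: g = -0.30260, g' = -0.8840 → ψ = 0.1577
  ψ = 0.1577: g = -0.02109, g' = -0.8802 → ψ = 0.1337
  ψ = 0.1337: g = 0.00036, g' = -0.9117 → ψ = 0.1341
Converged at ψ = 0.1341.
Compositions from xᵢ = zᵢ/(1+ψ(Kᵢ−1)), yᵢ = Kᵢxᵢ:
  1: x = 0.1316, y = 0.4387
  2: x = 0.2234, y = 0.3100
  3: x = 0.0704, y = 0.0895
  4: x = 0.2951, y = 0.0888
  5: x = 0.2795, y = 0.0730

ψ = 0.1341, x_3 = 0.0704, y_3 = 0.0895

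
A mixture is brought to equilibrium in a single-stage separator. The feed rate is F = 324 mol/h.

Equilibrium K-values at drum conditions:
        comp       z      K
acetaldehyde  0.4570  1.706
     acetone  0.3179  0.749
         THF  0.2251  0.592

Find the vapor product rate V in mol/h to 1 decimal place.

Material balance + equilibrium reduce to Σ zᵢ(Kᵢ−1)/(1+V/F(Kᵢ−1)) = 0.
Check two-phase: ΣzᵢKᵢ = 1.1510 > 1 and Σzᵢ/Kᵢ = 1.0725 > 1, so g(0) = 0.1510 > 0 and g(1) = -0.0725 < 0.
Newton–Raphson from V/F = 0.5:
  V/F = 0.5000: g = 0.03184, g' = -0.2098 → V/F = 0.6518
  V/F = 0.6518: g = 0.00045, g' = -0.2050 → V/F = 0.6540
Converged at V/F = 0.6540.
Then V = V/F·F = 0.6540·324 = 211.9 mol/h and L = F − V = 112.1 mol/h.

V = 211.9 mol/h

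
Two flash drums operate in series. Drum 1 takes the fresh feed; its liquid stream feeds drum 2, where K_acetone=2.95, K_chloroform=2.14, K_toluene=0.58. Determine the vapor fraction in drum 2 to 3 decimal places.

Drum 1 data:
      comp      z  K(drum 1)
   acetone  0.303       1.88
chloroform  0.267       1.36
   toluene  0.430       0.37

Drum 1:
Let ψ₁ = V/F and solve Σ zᵢ(Kᵢ−1)/(1+ψ₁(Kᵢ−1)) = 0.
g(0) = ΣzᵢKᵢ − 1 = 0.092 and g(1) = 1 − Σzᵢ/Kᵢ = -0.520, so a root lies in (0, 1).
Newton–Raphson from ψ₁ = 0.34:
  ψ₁ = 0.340: g = -0.0539, g' = -0.443 → ψ₁ = 0.218
  ψ₁ = 0.218: g = -0.0013, g' = -0.424 → ψ₁ = 0.215
Converged at ψ₁ = 0.215.
Drum-1 compositions:
  acetone: x = 0.255, y = 0.479
  chloroform: x = 0.248, y = 0.337
  toluene: x = 0.497, y = 0.184
Drum-2 feed = drum-1 liquid: z₂ = (0.2548, 0.2478, 0.4974).
Drum 2:
Material balance + equilibrium reduce to Σ zᵢ(Kᵢ−1)/(1+ψ₂(Kᵢ−1)) = 0.
Check two-phase: ΣzᵢKᵢ = 1.570 > 1 and Σzᵢ/Kᵢ = 1.060 > 1, so g(0) = 0.570 > 0 and g(1) = -0.060 < 0.
Newton–Raphson from ψ₂ = 0.32:
  ψ₂ = 0.320: g = 0.2715, g' = -0.657 → ψ₂ = 0.733
  ψ₂ = 0.733: g = 0.0565, g' = -0.443 → ψ₂ = 0.861
  ψ₂ = 0.861: g = 0.0009, g' = -0.432 → ψ₂ = 0.863
Converged at ψ₂ = 0.863.
  acetone: x = 0.095, y = 0.280
  chloroform: x = 0.125, y = 0.267
  toluene: x = 0.780, y = 0.452

V/F (drum 2) = 0.863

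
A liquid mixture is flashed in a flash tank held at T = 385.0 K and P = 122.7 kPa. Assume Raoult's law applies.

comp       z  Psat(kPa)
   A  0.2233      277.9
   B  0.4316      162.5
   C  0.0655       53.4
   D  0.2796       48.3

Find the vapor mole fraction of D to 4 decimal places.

y_D = 0.1575

Raoult's law: Kᵢ = Pᵢˢᵃᵗ/P = Pᵢˢᵃᵗ/122.7.
  K_A = 277.9/122.7 = 2.264874, K_B = 162.5/122.7 = 1.324368, K_C = 53.4/122.7 = 0.435208, K_D = 48.3/122.7 = 0.393643
Rachford–Rice: g(V/F) = Σ zᵢ(Kᵢ−1)/(1+V/F(Kᵢ−1)) = 0.
Check two-phase: ΣzᵢKᵢ = 1.2159 > 1 and Σzᵢ/Kᵢ = 1.2853 > 1, so g(0) = 0.2159 > 0 and g(1) = -0.2853 < 0.
Newton–Raphson from V/F = 0.5:
  V/F = 0.5000: g = -0.00137, g' = -0.4200 → V/F = 0.4967
Converged at V/F = 0.4967.
Compositions from xᵢ = zᵢ/(1+V/F(Kᵢ−1)), yᵢ = Kᵢxᵢ:
  A: x = 0.1371, y = 0.3106
  B: x = 0.3717, y = 0.4923
  C: x = 0.0910, y = 0.0396
  D: x = 0.4001, y = 0.1575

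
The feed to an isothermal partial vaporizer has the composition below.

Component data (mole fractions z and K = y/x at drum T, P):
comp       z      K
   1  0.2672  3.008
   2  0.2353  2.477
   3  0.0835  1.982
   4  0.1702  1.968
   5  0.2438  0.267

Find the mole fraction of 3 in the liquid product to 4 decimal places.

Material balance + equilibrium reduce to Σ zᵢ(Kᵢ−1)/(1+ψ(Kᵢ−1)) = 0.
Check two-phase: ΣzᵢKᵢ = 1.9521 > 1 and Σzᵢ/Kᵢ = 1.2255 > 1, so g(0) = 0.9521 > 0 and g(1) = -0.2255 < 0.
Newton–Raphson from ψ = 0.5:
  ψ = 0.5000: g = 0.35156, g' = -0.8731 → ψ = 0.9026
  ψ = 0.9026: g = -0.05703, g' = -1.4427 → ψ = 0.8631
  ψ = 0.8631: g = -0.00326, g' = -1.2851 → ψ = 0.8606
Converged at ψ = 0.8606.
Compositions from xᵢ = zᵢ/(1+ψ(Kᵢ−1)), yᵢ = Kᵢxᵢ:
  1: x = 0.0979, y = 0.2946
  2: x = 0.1036, y = 0.2566
  3: x = 0.0453, y = 0.0897
  4: x = 0.0929, y = 0.1827
  5: x = 0.6603, y = 0.1763

x_3 = 0.0453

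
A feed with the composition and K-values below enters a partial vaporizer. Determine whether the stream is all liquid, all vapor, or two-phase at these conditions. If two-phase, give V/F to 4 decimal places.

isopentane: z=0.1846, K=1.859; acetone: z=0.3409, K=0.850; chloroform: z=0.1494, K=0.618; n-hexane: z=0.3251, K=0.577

ΣzᵢKᵢ = 0.9128; Σzᵢ/Kᵢ = 1.3055.
Since ΣzᵢKᵢ < 1 the mixture is below its bubble point — single liquid phase.

all liquid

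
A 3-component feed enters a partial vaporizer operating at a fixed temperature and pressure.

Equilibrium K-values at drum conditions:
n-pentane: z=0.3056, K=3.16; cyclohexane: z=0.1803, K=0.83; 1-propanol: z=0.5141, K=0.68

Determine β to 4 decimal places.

Newton–Raphson from β = 0.48:
  β = 0.4800: g = 0.09634, g' = -0.4234 → β = 0.7076
  β = 0.7076: g = 0.01357, g' = -0.3177 → β = 0.7503
  β = 0.7503: g = 0.00027, g' = -0.3056 → β = 0.7512
Converged at β = 0.7512.

β = 0.7512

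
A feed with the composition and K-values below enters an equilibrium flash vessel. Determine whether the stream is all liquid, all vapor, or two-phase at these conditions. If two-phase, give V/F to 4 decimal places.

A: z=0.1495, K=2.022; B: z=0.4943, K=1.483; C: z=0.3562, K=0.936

ΣzᵢKᵢ = 1.3687; Σzᵢ/Kᵢ = 0.7878.
Since Σzᵢ/Kᵢ < 1 the mixture is above its dew point — single vapor phase.

all vapor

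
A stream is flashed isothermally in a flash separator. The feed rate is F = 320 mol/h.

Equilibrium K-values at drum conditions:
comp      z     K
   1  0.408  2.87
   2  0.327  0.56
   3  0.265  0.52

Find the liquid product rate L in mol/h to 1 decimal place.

Rachford–Rice: g(β) = Σ zᵢ(Kᵢ−1)/(1+β(Kᵢ−1)) = 0.
Check two-phase: ΣzᵢKᵢ = 1.492 > 1 and Σzᵢ/Kᵢ = 1.236 > 1, so g(0) = 0.492 > 0 and g(1) = -0.236 < 0.
Newton–Raphson from β = 0.66:
  β = 0.660: g = -0.0475, g' = -0.542 → β = 0.573
  β = 0.573: g = 0.0007, g' = -0.562 → β = 0.574
Converged at β = 0.574.
Then V = β·F = 0.5738·320 = 183.6 mol/h and L = F − V = 136.4 mol/h.

L = 136.4 mol/h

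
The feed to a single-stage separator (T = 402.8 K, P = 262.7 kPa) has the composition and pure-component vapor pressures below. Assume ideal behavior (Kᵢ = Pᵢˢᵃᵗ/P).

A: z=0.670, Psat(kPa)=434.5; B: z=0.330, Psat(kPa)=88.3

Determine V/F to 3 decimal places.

V/F = 0.505

Raoult's law: Kᵢ = Pᵢˢᵃᵗ/P = Pᵢˢᵃᵗ/262.7.
  K_A = 434.5/262.7 = 1.65398, K_B = 88.3/262.7 = 0.33612
Material balance + equilibrium reduce to Σ zᵢ(Kᵢ−1)/(1+V/F(Kᵢ−1)) = 0.
Feasibility: ΣzᵢKᵢ = 1.219, Σzᵢ/Kᵢ = 1.387 — both > 1, two phases present.
Binary case is linear: z₁(K₁−1)(1+V/F(K₂−1)) + z₂(K₂−1)(1+V/F(K₁−1)) = 0
⇒ V/F = [z₁(K₁−1)+z₂(K₂−1)] / [−(K₁−1)(K₂−1)] = 0.2191/0.4342 = 0.505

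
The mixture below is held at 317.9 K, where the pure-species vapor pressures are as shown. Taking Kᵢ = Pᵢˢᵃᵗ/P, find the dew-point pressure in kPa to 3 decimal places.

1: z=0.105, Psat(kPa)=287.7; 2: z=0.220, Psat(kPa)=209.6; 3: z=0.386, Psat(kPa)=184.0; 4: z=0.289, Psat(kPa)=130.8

At the dew point ψ → 1, so Σzᵢ/Kᵢ = 1 with Kᵢ = Pᵢˢᵃᵗ/P ⇒ 1/P = Σzᵢ/Pᵢˢᵃᵗ.
1/P = 0.105/287.7 + 0.220/209.6 + 0.386/184.0 + 0.289/130.8 = 0.005722 ⇒ P = 174.767 kPa

Pdew = 174.767 kPa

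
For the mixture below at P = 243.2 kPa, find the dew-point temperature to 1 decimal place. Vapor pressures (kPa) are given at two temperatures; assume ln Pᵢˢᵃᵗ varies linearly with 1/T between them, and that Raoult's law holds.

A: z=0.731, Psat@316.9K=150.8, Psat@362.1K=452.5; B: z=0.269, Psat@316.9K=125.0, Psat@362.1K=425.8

Dew-point temperature: Σzᵢ·P/Pᵢˢᵃᵗ(T) = 1. Interpolate ln Pᵢˢᵃᵗ = aᵢ + bᵢ/T.
  T = 316.9 K: ΣzᵢP/Pᵢˢᵃᵗ = 1.7023
  T = 362.1 K: ΣzᵢP/Pᵢˢᵃᵗ = 0.5465
  T = 339.5 K: ΣzᵢP/Pᵢˢᵃᵗ = 0.9284
  T = 328.2 K: ΣzᵢP/Pᵢˢᵃᵗ = 1.2439
  T = 333.9 K: ΣzᵢP/Pᵢˢᵃᵗ = 1.0705
  T = 336.7 K: ΣzᵢP/Pᵢˢᵃᵗ = 0.9963
Interpolating between 333.9 K and 336.7 K gives T ≈ 336.6 K.

T = 336.6 K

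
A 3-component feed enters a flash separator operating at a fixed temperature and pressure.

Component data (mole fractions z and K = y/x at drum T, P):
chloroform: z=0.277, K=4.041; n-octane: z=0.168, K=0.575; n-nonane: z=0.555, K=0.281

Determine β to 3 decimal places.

β = 0.186

Let β = V/F and solve Σ zᵢ(Kᵢ−1)/(1+β(Kᵢ−1)) = 0.
Feasibility: ΣzᵢKᵢ = 1.372, Σzᵢ/Kᵢ = 2.336 — both > 1, two phases present.
Newton–Raphson from β = 0.46:
  β = 0.460: g = -0.3338, g' = -1.133 → β = 0.165
  β = 0.165: g = 0.0310, g' = -1.539 → β = 0.185
  β = 0.185: g = 0.0008, g' = -1.465 → β = 0.186
Converged at β = 0.186.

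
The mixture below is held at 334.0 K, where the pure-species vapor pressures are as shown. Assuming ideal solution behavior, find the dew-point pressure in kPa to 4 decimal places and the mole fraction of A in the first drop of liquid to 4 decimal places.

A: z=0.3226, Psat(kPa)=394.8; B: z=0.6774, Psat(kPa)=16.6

At the dew point ψ → 1, so Σzᵢ/Kᵢ = 1 with Kᵢ = Pᵢˢᵃᵗ/P ⇒ 1/P = Σzᵢ/Pᵢˢᵃᵗ.
1/P = 0.3226/394.8 + 0.6774/16.6 = 0.0416244 ⇒ P = 24.0244 kPa
xᵢ = zᵢP/Pᵢˢᵃᵗ ⇒ x_A = 0.3226·24.0244/394.8 = 0.0196

Pdew = 24.0244 kPa, x_A = 0.0196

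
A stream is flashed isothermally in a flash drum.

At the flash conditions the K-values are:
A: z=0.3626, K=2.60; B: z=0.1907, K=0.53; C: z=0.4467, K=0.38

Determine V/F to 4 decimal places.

Material balance + equilibrium reduce to Σ zᵢ(Kᵢ−1)/(1+V/F(Kᵢ−1)) = 0.
Check two-phase: ΣzᵢKᵢ = 1.2136 > 1 and Σzᵢ/Kᵢ = 1.6748 > 1, so g(0) = 0.2136 > 0 and g(1) = -0.6748 < 0.
Newton iteration, V/F⁰ = 0.5:
  V/F = 0.5000: g = -0.19623, g' = -0.7191 → V/F = 0.2271
  V/F = 0.2271: g = 0.00284, g' = -0.7848 → V/F = 0.2307
Converged at V/F = 0.2307.

V/F = 0.2307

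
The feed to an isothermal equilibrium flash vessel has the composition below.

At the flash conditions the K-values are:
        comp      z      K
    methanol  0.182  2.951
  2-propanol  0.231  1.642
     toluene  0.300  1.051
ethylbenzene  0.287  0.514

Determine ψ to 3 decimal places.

ψ = 0.869

Iterate (Newton) starting at ψ = 0.6:
  ψ = 0.600: g = 0.0886, g' = -0.332 → ψ = 0.866
  ψ = 0.866: g = 0.0010, g' = -0.338 → ψ = 0.869
Converged at ψ = 0.869.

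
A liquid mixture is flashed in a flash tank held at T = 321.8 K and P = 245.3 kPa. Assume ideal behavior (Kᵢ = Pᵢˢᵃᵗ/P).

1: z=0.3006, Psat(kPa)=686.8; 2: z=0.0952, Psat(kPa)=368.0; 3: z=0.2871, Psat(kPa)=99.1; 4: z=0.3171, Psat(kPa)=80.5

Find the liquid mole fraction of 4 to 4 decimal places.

x_4 = 0.3666

Raoult's law: Kᵢ = Pᵢˢᵃᵗ/P = Pᵢˢᵃᵗ/245.3.
  K_1 = 686.8/245.3 = 2.799837, K_2 = 368.0/245.3 = 1.500204, K_3 = 99.1/245.3 = 0.403995, K_4 = 80.5/245.3 = 0.328170
Rachford–Rice: g(β) = Σ zᵢ(Kᵢ−1)/(1+β(Kᵢ−1)) = 0.
g(0) = ΣzᵢKᵢ − 1 = 0.2045 and g(1) = 1 − Σzᵢ/Kᵢ = -0.8477, so a root lies in (0, 1).
Newton–Raphson from β = 0.5:
  β = 0.5000: g = -0.24169, g' = -0.8165 → β = 0.2040
  β = 0.2040: g = -0.00272, g' = -0.8650 → β = 0.2008
Converged at β = 0.2009.
Compositions from xᵢ = zᵢ/(1+β(Kᵢ−1)), yᵢ = Kᵢxᵢ:
  1: x = 0.2208, y = 0.6182
  2: x = 0.0865, y = 0.1298
  3: x = 0.3261, y = 0.1318
  4: x = 0.3666, y = 0.1203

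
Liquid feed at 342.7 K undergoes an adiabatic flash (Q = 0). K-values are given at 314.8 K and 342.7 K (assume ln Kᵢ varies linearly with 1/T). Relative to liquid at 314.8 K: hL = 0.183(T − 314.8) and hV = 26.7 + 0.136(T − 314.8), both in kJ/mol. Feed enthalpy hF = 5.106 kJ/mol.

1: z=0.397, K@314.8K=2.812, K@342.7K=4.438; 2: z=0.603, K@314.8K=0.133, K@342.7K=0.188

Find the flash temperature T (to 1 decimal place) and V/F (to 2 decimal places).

T = 318.9 K, V/F = 0.16

Adiabatic flash: solve Rachford–Rice at each trial T, then check hF = ψ·hV(T) + (1−ψ)·hL(T).
  T = 314.8 K: K = (2.812, 0.133), RR gives ψ = 0.125, H_out = 3.341 kJ/mol
  T = 342.7 K: K = (4.438, 0.188), RR gives ψ = 0.314, H_out = 13.066 kJ/mol
  T = 328.8 K: K = (3.570, 0.159), RR gives ψ = 0.238, H_out = 8.751 kJ/mol
  T = 321.8 K: K = (3.177, 0.146), RR gives ψ = 0.188, H_out = 6.233 kJ/mol
  T = 318.3 K: K = (2.991, 0.139), RR gives ψ = 0.158, H_out = 4.843 kJ/mol
  T = 320.1 K: K = (3.085, 0.143), RR gives ψ = 0.174, H_out = 5.571 kJ/mol
  T = 319.2 K: K = (3.038, 0.141), RR gives ψ = 0.166, H_out = 5.211 kJ/mol
Linear interpolation between T = 318.3 (H_out = 4.843) and T = 319.2 (H_out = 5.211) on hF = 5.106 gives T ≈ 318.9 K, at which ψ = 0.16.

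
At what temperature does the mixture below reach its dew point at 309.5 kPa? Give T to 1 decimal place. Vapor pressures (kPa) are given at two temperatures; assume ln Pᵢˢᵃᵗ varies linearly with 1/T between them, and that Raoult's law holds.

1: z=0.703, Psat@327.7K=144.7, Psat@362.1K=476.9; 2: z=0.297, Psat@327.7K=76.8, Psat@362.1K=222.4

Dew-point temperature: Σzᵢ·P/Pᵢˢᵃᵗ(T) = 1. Interpolate ln Pᵢˢᵃᵗ = aᵢ + bᵢ/T.
  T = 327.7 K: ΣzᵢP/Pᵢˢᵃᵗ = 2.7005
  T = 362.1 K: ΣzᵢP/Pᵢˢᵃᵗ = 0.8696
  T = 344.9 K: ΣzᵢP/Pᵢˢᵃᵗ = 1.4889
  T = 353.5 K: ΣzᵢP/Pᵢˢᵃᵗ = 1.1303
  T = 357.8 K: ΣzᵢP/Pᵢˢᵃᵗ = 0.9898
  T = 355.6 K: ΣzᵢP/Pᵢˢᵃᵗ = 1.0589
Interpolating between 355.6 K and 357.8 K gives T ≈ 357.5 K.

T = 357.5 K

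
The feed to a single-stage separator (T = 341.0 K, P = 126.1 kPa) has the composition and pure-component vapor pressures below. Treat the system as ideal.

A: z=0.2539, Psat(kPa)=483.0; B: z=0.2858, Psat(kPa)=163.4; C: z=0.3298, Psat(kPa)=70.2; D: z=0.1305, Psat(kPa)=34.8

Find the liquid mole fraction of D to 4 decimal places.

Raoult's law: Kᵢ = Pᵢˢᵃᵗ/P = Pᵢˢᵃᵗ/126.1.
  K_A = 483.0/126.1 = 3.830293, K_B = 163.4/126.1 = 1.295797, K_C = 70.2/126.1 = 0.556701, K_D = 34.8/126.1 = 0.275971
Iterate (Newton) starting at β = 0.61:
  β = 0.6100: g = -0.03443, g' = -0.6327 → β = 0.5556
  β = 0.5556: g = -0.00009, g' = -0.6313 → β = 0.5554
Converged at β = 0.5554.
Compositions from xᵢ = zᵢ/(1+β(Kᵢ−1)), yᵢ = Kᵢxᵢ:
  A: x = 0.0987, y = 0.3781
  B: x = 0.2455, y = 0.3181
  C: x = 0.4375, y = 0.2436
  D: x = 0.2183, y = 0.0602

x_D = 0.2183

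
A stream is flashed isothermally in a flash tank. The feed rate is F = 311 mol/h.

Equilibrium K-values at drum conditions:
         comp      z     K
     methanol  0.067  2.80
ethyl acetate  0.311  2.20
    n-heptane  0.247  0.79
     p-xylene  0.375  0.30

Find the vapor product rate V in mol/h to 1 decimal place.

Let β = V/F and solve Σ zᵢ(Kᵢ−1)/(1+β(Kᵢ−1)) = 0.
Feasibility: ΣzᵢKᵢ = 1.179, Σzᵢ/Kᵢ = 1.728 — both > 1, two phases present.
Newton iteration, β⁰ = 0.5:
  β = 0.500: g = -0.1651, g' = -0.684 → β = 0.259
  β = 0.259: g = -0.0082, g' = -0.648 → β = 0.246
Converged at β = 0.246.
Then V = β·F = 0.2459·311 = 76.5 mol/h and L = F − V = 234.5 mol/h.

V = 76.5 mol/h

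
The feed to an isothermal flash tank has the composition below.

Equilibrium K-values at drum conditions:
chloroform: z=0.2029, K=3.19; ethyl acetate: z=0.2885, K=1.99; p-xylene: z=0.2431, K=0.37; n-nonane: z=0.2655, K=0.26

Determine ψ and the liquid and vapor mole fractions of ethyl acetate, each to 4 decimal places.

Newton iteration, ψ⁰ = 0.44:
  ψ = 0.4400: g = -0.07797, g' = -0.8939 → ψ = 0.3528
  ψ = 0.3528: g = -0.00044, g' = -0.8908 → ψ = 0.3523
Converged at ψ = 0.3523.
Compositions from xᵢ = zᵢ/(1+ψ(Kᵢ−1)), yᵢ = Kᵢxᵢ:
  chloroform: x = 0.1145, y = 0.3654
  ethyl acetate: x = 0.2139, y = 0.4257
  p-xylene: x = 0.3124, y = 0.1156
  n-nonane: x = 0.3591, y = 0.0934

ψ = 0.3523, x_ethyl acetate = 0.2139, y_ethyl acetate = 0.4257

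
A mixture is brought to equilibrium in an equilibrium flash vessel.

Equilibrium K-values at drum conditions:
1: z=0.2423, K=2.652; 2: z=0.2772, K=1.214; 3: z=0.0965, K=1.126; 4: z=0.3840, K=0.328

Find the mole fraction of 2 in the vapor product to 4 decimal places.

Material balance + equilibrium reduce to Σ zᵢ(Kᵢ−1)/(1+ψ(Kᵢ−1)) = 0.
Feasibility: ΣzᵢKᵢ = 1.2137, Σzᵢ/Kᵢ = 1.5761 — both > 1, two phases present.
Iterate (Newton) starting at ψ = 0.5:
  ψ = 0.5000: g = -0.10439, g' = -0.6033 → ψ = 0.3270
  ψ = 0.3270: g = -0.00371, g' = -0.5761 → ψ = 0.3205
Converged at ψ = 0.3206.
Compositions from xᵢ = zᵢ/(1+ψ(Kᵢ−1)), yᵢ = Kᵢxᵢ:
  1: x = 0.1584, y = 0.4201
  2: x = 0.2594, y = 0.3149
  3: x = 0.0928, y = 0.1044
  4: x = 0.4894, y = 0.1605

y_2 = 0.3149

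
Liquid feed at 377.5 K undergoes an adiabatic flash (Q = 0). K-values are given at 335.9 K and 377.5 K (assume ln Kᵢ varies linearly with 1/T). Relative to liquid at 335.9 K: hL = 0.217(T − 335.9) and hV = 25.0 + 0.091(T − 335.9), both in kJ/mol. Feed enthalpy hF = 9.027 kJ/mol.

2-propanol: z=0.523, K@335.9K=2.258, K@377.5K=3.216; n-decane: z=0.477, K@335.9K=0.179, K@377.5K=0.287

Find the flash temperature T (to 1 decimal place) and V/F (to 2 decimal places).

Adiabatic flash: solve Rachford–Rice at each trial T, then check hF = ψ·hV(T) + (1−ψ)·hL(T).
  T = 335.9 K: K = (2.258, 0.179), RR gives ψ = 0.258, H_out = 6.446 kJ/mol
  T = 377.5 K: K = (3.216, 0.287), RR gives ψ = 0.518, H_out = 19.267 kJ/mol
  T = 356.7 K: K = (2.723, 0.230), RR gives ψ = 0.402, H_out = 13.513 kJ/mol
  T = 346.3 K: K = (2.486, 0.204), RR gives ψ = 0.336, H_out = 10.212 kJ/mol
  T = 341.1 K: K = (2.371, 0.191), RR gives ψ = 0.299, H_out = 8.400 kJ/mol
  T = 343.7 K: K = (2.429, 0.197), RR gives ψ = 0.318, H_out = 9.321 kJ/mol
  T = 342.4 K: K = (2.400, 0.194), RR gives ψ = 0.308, H_out = 8.865 kJ/mol
Linear interpolation between T = 342.4 (H_out = 8.865) and T = 343.7 (H_out = 9.321) on hF = 9.027 gives T ≈ 342.9 K, at which ψ = 0.31.

T = 342.9 K, V/F = 0.31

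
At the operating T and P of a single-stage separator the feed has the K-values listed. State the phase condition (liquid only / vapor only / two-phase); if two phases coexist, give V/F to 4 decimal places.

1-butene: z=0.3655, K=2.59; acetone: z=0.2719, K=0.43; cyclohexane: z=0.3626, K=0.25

two-phase, V/F = 0.1431

ΣzᵢKᵢ = 1.1542; Σzᵢ/Kᵢ = 2.2238.
Both exceed 1, so a two-phase solution exists.
Rachford–Rice: g(ψ) = Σ zᵢ(Kᵢ−1)/(1+ψ(Kᵢ−1)) = 0.
Iterate (Newton) starting at ψ = 0.5:
  ψ = 0.5000: g = -0.32812, g' = -0.9817 → ψ = 0.1658
  ψ = 0.1658: g = -0.02180, g' = -0.9525 → ψ = 0.1429
  ψ = 0.1429: g = 0.00024, g' = -0.9741 → ψ = 0.1431
Converged at ψ = 0.1431.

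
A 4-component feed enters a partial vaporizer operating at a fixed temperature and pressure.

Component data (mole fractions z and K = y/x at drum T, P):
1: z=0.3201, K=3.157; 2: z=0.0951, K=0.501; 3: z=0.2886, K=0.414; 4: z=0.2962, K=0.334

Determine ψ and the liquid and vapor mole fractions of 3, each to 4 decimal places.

ψ = 0.2100, x_3 = 0.3291, y_3 = 0.1362

Let ψ = V/F and solve Σ zᵢ(Kᵢ−1)/(1+ψ(Kᵢ−1)) = 0.
g(0) = ΣzᵢKᵢ − 1 = 0.2766 and g(1) = 1 − Σzᵢ/Kᵢ = -0.8751, so a root lies in (0, 1).
Newton–Raphson from ψ = 0.43:
  ψ = 0.4300: g = -0.20473, g' = -0.8744 → ψ = 0.1958
  ψ = 0.1958: g = 0.01490, g' = -1.0654 → ψ = 0.2098
  ψ = 0.2098: g = 0.00017, g' = -1.0417 → ψ = 0.2100
Converged at ψ = 0.2100.
Compositions from xᵢ = zᵢ/(1+ψ(Kᵢ−1)), yᵢ = Kᵢxᵢ:
  1: x = 0.2203, y = 0.6955
  2: x = 0.1062, y = 0.0532
  3: x = 0.3291, y = 0.1362
  4: x = 0.3444, y = 0.1150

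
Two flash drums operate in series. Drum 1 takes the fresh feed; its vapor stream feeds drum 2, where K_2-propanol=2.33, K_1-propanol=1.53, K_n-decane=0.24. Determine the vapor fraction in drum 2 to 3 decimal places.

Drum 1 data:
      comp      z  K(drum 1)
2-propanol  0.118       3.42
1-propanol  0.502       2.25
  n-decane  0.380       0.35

V/F (drum 2) = 0.633

Drum 1:
Newton–Raphson from ψ₁ = 0.34:
  ψ₁ = 0.340: g = 0.2799, g' = -0.859 → ψ₁ = 0.666
  ψ₁ = 0.666: g = 0.0163, g' = -0.834 → ψ₁ = 0.685
Converged at ψ₁ = 0.685.
Drum-1 compositions:
  2-propanol: x = 0.044, y = 0.152
  1-propanol: x = 0.270, y = 0.608
  n-decane: x = 0.685, y = 0.240
Drum-2 feed = drum-1 vapor: z₂ = (0.1518, 0.6084, 0.2398).
Drum 2:
Newton iteration, ψ₂⁰ = 0.66:
  ψ₂ = 0.660: g = -0.0193, g' = -0.728 → ψ₂ = 0.633
Converged at ψ₂ = 0.633.
  2-propanol: x = 0.082, y = 0.192
  1-propanol: x = 0.456, y = 0.697
  n-decane: x = 0.462, y = 0.111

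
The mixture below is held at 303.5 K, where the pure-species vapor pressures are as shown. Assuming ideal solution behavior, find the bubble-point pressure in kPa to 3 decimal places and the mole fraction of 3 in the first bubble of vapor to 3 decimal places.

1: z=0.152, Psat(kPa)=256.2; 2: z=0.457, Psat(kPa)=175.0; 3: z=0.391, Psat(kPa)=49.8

Pbub = 138.389 kPa, y_3 = 0.141

At the bubble point ψ → 0, so ΣzᵢKᵢ = 1 with Kᵢ = Pᵢˢᵃᵗ/P ⇒ P = ΣzᵢPᵢˢᵃᵗ.
P = 0.152·256.2 + 0.457·175.0 + 0.391·49.8 = 138.389 kPa
yᵢ = zᵢPᵢˢᵃᵗ/P ⇒ y_3 = 0.391·49.8/138.389 = 0.141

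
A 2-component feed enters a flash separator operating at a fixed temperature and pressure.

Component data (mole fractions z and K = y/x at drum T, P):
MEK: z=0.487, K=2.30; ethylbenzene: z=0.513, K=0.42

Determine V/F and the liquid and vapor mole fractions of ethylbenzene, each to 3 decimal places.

Material balance + equilibrium reduce to Σ zᵢ(Kᵢ−1)/(1+V/F(Kᵢ−1)) = 0.
g(0) = ΣzᵢKᵢ − 1 = 0.336 and g(1) = 1 − Σzᵢ/Kᵢ = -0.433, so a root lies in (0, 1).
Binary case is linear: z₁(K₁−1)(1+V/F(K₂−1)) + z₂(K₂−1)(1+V/F(K₁−1)) = 0
⇒ V/F = [z₁(K₁−1)+z₂(K₂−1)] / [−(K₁−1)(K₂−1)] = 0.3356/0.7540 = 0.445
Compositions from xᵢ = zᵢ/(1+V/F(Kᵢ−1)), yᵢ = Kᵢxᵢ:
  MEK: x = 0.309, y = 0.710
  ethylbenzene: x = 0.691, y = 0.290

V/F = 0.445, x_ethylbenzene = 0.691, y_ethylbenzene = 0.290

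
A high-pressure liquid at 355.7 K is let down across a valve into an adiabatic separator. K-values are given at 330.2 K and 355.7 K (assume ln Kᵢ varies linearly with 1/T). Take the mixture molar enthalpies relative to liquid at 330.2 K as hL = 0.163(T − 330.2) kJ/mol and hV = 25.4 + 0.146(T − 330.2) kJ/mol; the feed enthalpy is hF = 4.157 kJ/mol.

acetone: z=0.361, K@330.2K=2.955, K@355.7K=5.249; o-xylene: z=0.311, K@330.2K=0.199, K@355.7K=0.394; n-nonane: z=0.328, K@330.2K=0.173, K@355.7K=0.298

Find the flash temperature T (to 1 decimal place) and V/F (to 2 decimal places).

Adiabatic flash: solve Rachford–Rice at each trial T, then check hF = ψ·hV(T) + (1−ψ)·hL(T).
  T = 330.2 K: K = (2.955, 0.199, 0.173), RR gives ψ = 0.116, H_out = 2.957 kJ/mol
  T = 355.7 K: K = (5.249, 0.394, 0.298), RR gives ψ = 0.399, H_out = 14.130 kJ/mol
  T = 342.9 K: K = (3.976, 0.283, 0.229), RR gives ψ = 0.270, H_out = 8.869 kJ/mol
  T = 336.5 K: K = (3.433, 0.238, 0.199), RR gives ψ = 0.199, H_out = 6.062 kJ/mol
  T = 333.4 K: K = (3.191, 0.218, 0.186), RR gives ψ = 0.161, H_out = 4.590 kJ/mol
  T = 331.8 K: K = (3.071, 0.208, 0.179), RR gives ψ = 0.139, H_out = 3.791 kJ/mol
Linear interpolation between T = 331.8 (H_out = 3.791) and T = 333.4 (H_out = 4.590) on hF = 4.157 gives T ≈ 332.5 K, at which ψ = 0.15.

T = 332.5 K, V/F = 0.15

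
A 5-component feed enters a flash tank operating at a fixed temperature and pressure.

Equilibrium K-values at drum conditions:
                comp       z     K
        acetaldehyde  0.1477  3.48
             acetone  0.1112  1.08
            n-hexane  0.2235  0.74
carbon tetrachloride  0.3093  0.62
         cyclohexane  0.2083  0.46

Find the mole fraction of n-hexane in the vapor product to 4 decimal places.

y_n-hexane = 0.1699

Let ψ = V/F and solve Σ zᵢ(Kᵢ−1)/(1+ψ(Kᵢ−1)) = 0.
g(0) = ΣzᵢKᵢ − 1 = 0.0871 and g(1) = 1 − Σzᵢ/Kᵢ = -0.3991, so a root lies in (0, 1).
Newton iteration, ψ⁰ = 0.5:
  ψ = 0.5000: g = -0.19390, g' = -0.3837 → ψ = 0.0000
  ψ = 0.0000: g = 0.08706, g' = -1.0296 → ψ = 0.0846
  ψ = 0.0846: g = 0.01292, g' = -0.7516 → ψ = 0.1017
  ψ = 0.1017: g = 0.00034, g' = -0.7122 → ψ = 0.1022
Converged at ψ = 0.1022.
Compositions from xᵢ = zᵢ/(1+ψ(Kᵢ−1)), yᵢ = Kᵢxᵢ:
  acetaldehyde: x = 0.1178, y = 0.4100
  acetone: x = 0.1103, y = 0.1191
  n-hexane: x = 0.2296, y = 0.1699
  carbon tetrachloride: x = 0.3218, y = 0.1995
  cyclohexane: x = 0.2205, y = 0.1014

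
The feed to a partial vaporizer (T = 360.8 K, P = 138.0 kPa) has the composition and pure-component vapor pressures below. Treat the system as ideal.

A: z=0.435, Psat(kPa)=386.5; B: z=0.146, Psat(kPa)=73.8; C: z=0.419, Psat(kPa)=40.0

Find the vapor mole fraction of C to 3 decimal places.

y_C = 0.162

Raoult's law: Kᵢ = Pᵢˢᵃᵗ/P = Pᵢˢᵃᵗ/138.0.
  K_A = 386.5/138.0 = 2.80072, K_B = 73.8/138.0 = 0.53478, K_C = 40.0/138.0 = 0.28986
Material balance + equilibrium reduce to Σ zᵢ(Kᵢ−1)/(1+ψ(Kᵢ−1)) = 0.
Feasibility: ΣzᵢKᵢ = 1.418, Σzᵢ/Kᵢ = 1.874 — both > 1, two phases present.
Newton–Raphson from ψ = 0.5:
  ψ = 0.500: g = -0.1377, g' = -0.952 → ψ = 0.355
  ψ = 0.355: g = -0.0017, g' = -0.948 → ψ = 0.354
Converged at ψ = 0.354.
Compositions from xᵢ = zᵢ/(1+ψ(Kᵢ−1)), yᵢ = Kᵢxᵢ:
  A: x = 0.266, y = 0.744
  B: x = 0.175, y = 0.093
  C: x = 0.559, y = 0.162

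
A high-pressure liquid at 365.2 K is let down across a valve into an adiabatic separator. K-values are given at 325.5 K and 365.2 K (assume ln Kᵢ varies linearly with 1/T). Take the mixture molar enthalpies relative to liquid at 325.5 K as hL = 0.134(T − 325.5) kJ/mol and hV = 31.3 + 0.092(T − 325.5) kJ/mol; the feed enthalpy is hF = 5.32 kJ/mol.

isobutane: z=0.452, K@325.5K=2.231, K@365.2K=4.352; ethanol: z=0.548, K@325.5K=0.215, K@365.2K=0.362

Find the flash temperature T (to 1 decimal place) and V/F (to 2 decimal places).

Adiabatic flash: solve Rachford–Rice at each trial T, then check hF = ψ·hV(T) + (1−ψ)·hL(T).
  T = 325.5 K: K = (2.231, 0.215), RR gives ψ = 0.131, H_out = 4.089 kJ/mol
  T = 365.2 K: K = (4.352, 0.362), RR gives ψ = 0.545, H_out = 21.469 kJ/mol
  T = 345.4 K: K = (3.179, 0.283), RR gives ψ = 0.379, H_out = 14.220 kJ/mol
  T = 335.4 K: K = (2.675, 0.248), RR gives ψ = 0.274, H_out = 9.777 kJ/mol
  T = 330.4 K: K = (2.444, 0.231), RR gives ψ = 0.208, H_out = 7.128 kJ/mol
  T = 327.9 K: K = (2.334, 0.223), RR gives ψ = 0.171, H_out = 5.644 kJ/mol
Linear interpolation between T = 325.5 (H_out = 4.089) and T = 327.9 (H_out = 5.644) on hF = 5.32 gives T ≈ 327.4 K, at which ψ = 0.16.

T = 327.4 K, V/F = 0.16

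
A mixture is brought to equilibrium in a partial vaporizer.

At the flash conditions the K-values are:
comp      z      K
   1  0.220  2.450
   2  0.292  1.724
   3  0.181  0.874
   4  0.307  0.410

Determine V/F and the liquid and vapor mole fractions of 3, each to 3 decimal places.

Rachford–Rice: g(V/F) = Σ zᵢ(Kᵢ−1)/(1+V/F(Kᵢ−1)) = 0.
g(0) = ΣzᵢKᵢ − 1 = 0.326 and g(1) = 1 − Σzᵢ/Kᵢ = -0.215, so a root lies in (0, 1).
Iterate (Newton) starting at V/F = 0.63:
  V/F = 0.630: g = -0.0012, g' = -0.473 → V/F = 0.628
Converged at V/F = 0.628.
Compositions from xᵢ = zᵢ/(1+V/F(Kᵢ−1)), yᵢ = Kᵢxᵢ:
  1: x = 0.115, y = 0.282
  2: x = 0.201, y = 0.346
  3: x = 0.197, y = 0.172
  4: x = 0.487, y = 0.200

V/F = 0.628, x_3 = 0.197, y_3 = 0.172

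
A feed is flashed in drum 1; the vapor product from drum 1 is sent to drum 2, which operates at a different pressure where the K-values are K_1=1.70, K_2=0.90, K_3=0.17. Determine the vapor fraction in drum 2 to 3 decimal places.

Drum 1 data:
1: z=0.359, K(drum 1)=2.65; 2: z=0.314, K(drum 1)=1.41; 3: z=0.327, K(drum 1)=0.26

Drum 1:
Rachford–Rice: g(ψ₁) = Σ zᵢ(Kᵢ−1)/(1+ψ₁(Kᵢ−1)) = 0.
g(0) = ΣzᵢKᵢ − 1 = 0.479 and g(1) = 1 − Σzᵢ/Kᵢ = -0.616, so a root lies in (0, 1).
Newton–Raphson from ψ₁ = 0.67:
  ψ₁ = 0.670: g = -0.0976, g' = -0.957 → ψ₁ = 0.568
  ψ₁ = 0.568: g = -0.0073, g' = -0.828 → ψ₁ = 0.559
Converged at ψ₁ = 0.559.
Drum-1 compositions:
  1: x = 0.187, y = 0.495
  2: x = 0.255, y = 0.360
  3: x = 0.558, y = 0.145
Drum-2 feed = drum-1 vapor: z₂ = (0.4948, 0.3602, 0.1450).
Drum 2:
Newton iteration, ψ₂⁰ = 0.5:
  ψ₂ = 0.500: g = 0.0129, g' = -0.429 → ψ₂ = 0.530
  ψ₂ = 0.530: g = -0.0003, g' = -0.451 → ψ₂ = 0.529
Converged at ψ₂ = 0.529.
  1: x = 0.361, y = 0.614
  2: x = 0.380, y = 0.342
  3: x = 0.259, y = 0.044

V/F (drum 2) = 0.529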